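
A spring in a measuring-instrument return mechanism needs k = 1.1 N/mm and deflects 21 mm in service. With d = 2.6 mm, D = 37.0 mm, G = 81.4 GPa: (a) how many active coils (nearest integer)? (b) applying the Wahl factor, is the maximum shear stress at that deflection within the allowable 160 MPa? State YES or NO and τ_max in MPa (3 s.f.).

N_a = Gd⁴/(8D³k) = (81.4×10³)(2.6⁴)/(8·37.0³·1.1) = 8.345 → N_a = 8
Actual rate k = Gd⁴/(8D³·8) = 1.1474 N/mm
Working load F = kδ = 1.1474·21 = 24.096 N
C = 37.0/2.6 = 14.2308; K_W = (4C−1)/(4C−4)+0.615/C = 1.0999
τ_max = K_W·8FD/(πd³) = 1.0999·129.17 = 142.08 MPa
τ_max ≤ 160 MPa → acceptable

(a) 8 coils; (b) YES, τ_max = 142 MPa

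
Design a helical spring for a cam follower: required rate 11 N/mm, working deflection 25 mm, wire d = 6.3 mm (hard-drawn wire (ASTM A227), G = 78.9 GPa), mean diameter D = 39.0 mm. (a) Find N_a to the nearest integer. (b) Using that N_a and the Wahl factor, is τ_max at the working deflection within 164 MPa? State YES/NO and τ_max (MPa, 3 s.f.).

(a) 24 coils; (b) YES, τ_max = 135 MPa

N_a = Gd⁴/(8D³k) = (78.9×10³)(6.3⁴)/(8·39.0³·11) = 23.81 → N_a = 24
Actual rate k = Gd⁴/(8D³·24) = 10.913 N/mm
Working load F = kδ = 10.913·25 = 272.82 N
C = 39.0/6.3 = 6.1905; K_W = (4C−1)/(4C−4)+0.615/C = 1.2438
τ_max = K_W·8FD/(πd³) = 1.2438·108.36 = 134.78 MPa
τ_max ≤ 164 MPa → acceptable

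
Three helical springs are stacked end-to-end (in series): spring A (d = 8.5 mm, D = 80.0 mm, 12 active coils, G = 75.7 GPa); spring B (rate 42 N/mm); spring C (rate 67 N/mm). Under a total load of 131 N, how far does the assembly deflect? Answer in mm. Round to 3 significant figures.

k_A = Gd⁴/(8D³N_a) = (75.7×10³)(8.5⁴)/(8·80.0³·12) = 8.0395 N/mm
Series: 1/k_eq = 1/8.0395 + 1/42 + 1/67 = 0.16312; k_eq = 6.1304 N/mm
δ = F/k_eq = 131/6.1304 = 21.369 mm

21.4 mm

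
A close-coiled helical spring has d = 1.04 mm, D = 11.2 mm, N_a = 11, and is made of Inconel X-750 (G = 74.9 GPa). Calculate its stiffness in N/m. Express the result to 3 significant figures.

k = Gd⁴/(8D³N_a) = (74.9×10³ × 1.04⁴) / (8 × 11.2³ × 11)
  = 87622.4 / 123634 = 0.70873 N/mm = 708.73 N/m

709 N/m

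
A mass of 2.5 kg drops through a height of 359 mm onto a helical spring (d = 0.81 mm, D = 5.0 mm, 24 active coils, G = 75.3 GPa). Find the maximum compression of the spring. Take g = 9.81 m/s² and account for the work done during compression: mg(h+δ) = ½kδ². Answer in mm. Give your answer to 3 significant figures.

134 mm

k = Gd⁴/(8D³N_a) = (75.3×10³)(0.81⁴)/(8·5.0³·24) = 1.3506 N/mm
W = mg = 2.5 × 9.81 = 24.525 N
½kδ² − Wδ − Wh = 0 → δ = (W + √(W² + 2kWh))/k
δ = (24.525 + √(601.48 + 23782.5))/1.3506 = (24.525 + 156.15)/1.3506 = 133.78 mm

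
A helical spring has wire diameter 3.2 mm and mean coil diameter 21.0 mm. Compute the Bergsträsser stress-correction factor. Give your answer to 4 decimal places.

1.2151

C = D/d = 21.0/3.2 = 6.5625
K_B = (4C+2)/(4C−3) = 28.250/23.250 = 1.2151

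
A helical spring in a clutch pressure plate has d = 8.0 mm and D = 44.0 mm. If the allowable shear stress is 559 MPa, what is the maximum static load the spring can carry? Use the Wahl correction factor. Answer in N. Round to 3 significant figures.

2000 N

C = D/d = 44.0/8.0 = 5.5000
K_W = (4C−1)/(4C−4) + 0.615/C = 21.000/18.000 + 0.1118 = 1.2785
τ_max = K·8FD/(πd³) → F_max = τ_allow·πd³/(8DK)
F_max = 559·π·8.0³/(8·44.0·1.2785) = 8.9915e+05/450.03 = 1998 N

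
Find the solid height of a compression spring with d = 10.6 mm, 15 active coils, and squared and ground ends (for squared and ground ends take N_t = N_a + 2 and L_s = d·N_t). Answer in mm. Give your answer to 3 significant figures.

180 mm

squared and ground ends: N_t = N_a + 2 = 15 + 2 = 17
L_s = d·N_t = 10.6 × 17 = 180.2 mm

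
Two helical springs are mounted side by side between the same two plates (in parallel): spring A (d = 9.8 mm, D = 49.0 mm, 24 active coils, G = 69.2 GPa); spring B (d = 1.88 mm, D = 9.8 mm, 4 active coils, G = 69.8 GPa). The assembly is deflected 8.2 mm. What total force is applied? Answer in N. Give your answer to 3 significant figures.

k_A = Gd⁴/(8D³N_a) = (69.2×10³)(9.8⁴)/(8·49.0³·24) = 28.257 N/mm
k_B = Gd⁴/(8D³N_a) = (69.8×10³)(1.88⁴)/(8·9.8³·4) = 28.951 N/mm
Parallel: k_eq = 28.257 + 28.951 = 57.207 N/mm
F = k_eq·δ = 57.207·8.2 = 469.1 N

469 N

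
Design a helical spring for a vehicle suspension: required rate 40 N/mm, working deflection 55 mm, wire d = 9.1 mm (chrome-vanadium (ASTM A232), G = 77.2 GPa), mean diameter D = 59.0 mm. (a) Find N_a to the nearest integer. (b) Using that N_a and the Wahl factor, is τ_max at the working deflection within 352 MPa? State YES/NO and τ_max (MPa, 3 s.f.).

(a) 8 coils; (b) NO, τ_max = 544 MPa

N_a = Gd⁴/(8D³k) = (77.2×10³)(9.1⁴)/(8·59.0³·40) = 8.055 → N_a = 8
Actual rate k = Gd⁴/(8D³·8) = 40.276 N/mm
Working load F = kδ = 40.276·55 = 2215.2 N
C = 59.0/9.1 = 6.4835; K_W = (4C−1)/(4C−4)+0.615/C = 1.2316
τ_max = K_W·8FD/(πd³) = 1.2316·441.65 = 543.95 MPa
τ_max > 352 MPa → exceeds allowable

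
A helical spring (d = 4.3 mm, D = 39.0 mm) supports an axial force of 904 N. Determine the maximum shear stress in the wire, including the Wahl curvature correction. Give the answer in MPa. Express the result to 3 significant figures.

Spring index C = D/d = 39.0/4.3 = 9.0698
K_W = (4C−1)/(4C−4) + 0.615/C = 35.279/32.279 + 0.0678 = 1.1607
τ₀ = 8FD/(πd³) = 8·904·39.0/(π·4.3³) = 282048/249.78 = 1129.2 MPa
τ_max = K·τ₀ = 1.1607 × 1129.2 = 1310.7 MPa

1310 MPa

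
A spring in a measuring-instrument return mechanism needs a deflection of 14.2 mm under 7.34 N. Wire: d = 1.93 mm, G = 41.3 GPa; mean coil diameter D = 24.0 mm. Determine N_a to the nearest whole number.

10

Required rate k = F/δ = 7.34/14.2 = 0.5169 N/mm
N_a = Gd⁴/(8D³k) = (41.3×10³ × 1.93⁴)/(8 × 24.0³ × 0.5169)
    = 573033 / 57165.2 = 10.02 → 10 coils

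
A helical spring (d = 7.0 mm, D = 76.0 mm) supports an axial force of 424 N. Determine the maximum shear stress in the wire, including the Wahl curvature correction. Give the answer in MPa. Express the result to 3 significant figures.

271 MPa

Spring index C = D/d = 76.0/7.0 = 10.8571
K_W = (4C−1)/(4C−4) + 0.615/C = 42.429/39.429 + 0.0566 = 1.1327
τ₀ = 8FD/(πd³) = 8·424·76.0/(π·7.0³) = 257792/1077.6 = 239.24 MPa
τ_max = K·τ₀ = 1.1327 × 239.24 = 270.99 MPa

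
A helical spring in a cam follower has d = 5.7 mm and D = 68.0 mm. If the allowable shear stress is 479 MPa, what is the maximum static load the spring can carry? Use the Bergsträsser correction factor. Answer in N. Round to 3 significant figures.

C = D/d = 68.0/5.7 = 11.9298
K_B = (4C+2)/(4C−3) = 49.719/44.719 = 1.1118
τ_max = K·8FD/(πd³) → F_max = τ_allow·πd³/(8DK)
F_max = 479·π·5.7³/(8·68.0·1.1118) = 2.7868e+05/604.82 = 460.77 N

461 N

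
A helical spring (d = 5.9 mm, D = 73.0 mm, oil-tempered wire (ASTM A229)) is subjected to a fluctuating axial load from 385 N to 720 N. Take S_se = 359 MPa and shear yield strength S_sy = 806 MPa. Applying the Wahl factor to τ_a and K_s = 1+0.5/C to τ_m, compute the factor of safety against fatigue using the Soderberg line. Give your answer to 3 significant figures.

C = D/d = 73.0/5.9 = 12.3729; K_W = (4C−1)/(4C−4)+0.615/C = 1.1157; K_s = 1+0.5/C = 1.0404
F_a = (F_max−F_min)/2 = 167.5 N; F_m = (F_max+F_min)/2 = 552.5 N
τ_a = K_W·8F_aD/(πd³) = 1.1157 × 151.61 = 169.14 MPa
τ_m = K_s·8F_mD/(πd³) = 1.0404 × 500.08 = 520.29 MPa
Soderberg: 1/n_f = τ_a/S_se + τ_m/S_sy = 169.14/359 + 520.29/806 = 0.47115 + 0.64552 = 1.1167
n_f = 1/1.1167 = 0.8955

0.896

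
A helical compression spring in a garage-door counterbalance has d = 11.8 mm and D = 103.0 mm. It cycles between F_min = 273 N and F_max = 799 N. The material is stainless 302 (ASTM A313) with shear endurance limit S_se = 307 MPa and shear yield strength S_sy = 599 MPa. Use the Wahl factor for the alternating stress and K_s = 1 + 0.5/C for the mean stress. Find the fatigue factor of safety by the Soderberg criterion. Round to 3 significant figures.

C = D/d = 103.0/11.8 = 8.7288; K_W = (4C−1)/(4C−4)+0.615/C = 1.1675; K_s = 1+0.5/C = 1.0573
F_a = (F_max−F_min)/2 = 263 N; F_m = (F_max+F_min)/2 = 536 N
τ_a = K_W·8F_aD/(πd³) = 1.1675 × 41.984 = 49.017 MPa
τ_m = K_s·8F_mD/(πd³) = 1.0573 × 85.565 = 90.466 MPa
Soderberg: 1/n_f = τ_a/S_se + τ_m/S_sy = 49.017/307 + 90.466/599 = 0.15966 + 0.15103 = 0.31069
n_f = 1/0.31069 = 3.219

3.22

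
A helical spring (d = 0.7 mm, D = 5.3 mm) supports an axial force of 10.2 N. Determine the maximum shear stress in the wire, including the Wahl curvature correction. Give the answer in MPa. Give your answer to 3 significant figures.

Spring index C = D/d = 5.3/0.7 = 7.5714
K_W = (4C−1)/(4C−4) + 0.615/C = 29.286/26.286 + 0.0812 = 1.1954
τ₀ = 8FD/(πd³) = 8·10.2·5.3/(π·0.7³) = 432.48/1.0776 = 401.35 MPa
τ_max = K·τ₀ = 1.1954 × 401.35 = 479.76 MPa

480 MPa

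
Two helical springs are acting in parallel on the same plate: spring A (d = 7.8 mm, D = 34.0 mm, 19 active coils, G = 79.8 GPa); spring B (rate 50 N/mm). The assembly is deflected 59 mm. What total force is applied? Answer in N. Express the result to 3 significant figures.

5870 N

k_A = Gd⁴/(8D³N_a) = (79.8×10³)(7.8⁴)/(8·34.0³·19) = 49.443 N/mm
Parallel: k_eq = 49.443 + 50 = 99.443 N/mm
F = k_eq·δ = 99.443·59 = 5867.1 N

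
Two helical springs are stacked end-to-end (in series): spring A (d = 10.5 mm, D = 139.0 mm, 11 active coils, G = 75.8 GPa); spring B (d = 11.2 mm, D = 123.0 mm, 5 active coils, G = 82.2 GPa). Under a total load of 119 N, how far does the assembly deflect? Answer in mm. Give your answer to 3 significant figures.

k_A = Gd⁴/(8D³N_a) = (75.8×10³)(10.5⁴)/(8·139.0³·11) = 3.8985 N/mm
k_B = Gd⁴/(8D³N_a) = (82.2×10³)(11.2⁴)/(8·123.0³·5) = 17.377 N/mm
Series: 1/k_eq = 1/3.8985 + 1/17.377 = 0.31406; k_eq = 3.1841 N/mm
δ = F/k_eq = 119/3.1841 = 37.373 mm

37.4 mm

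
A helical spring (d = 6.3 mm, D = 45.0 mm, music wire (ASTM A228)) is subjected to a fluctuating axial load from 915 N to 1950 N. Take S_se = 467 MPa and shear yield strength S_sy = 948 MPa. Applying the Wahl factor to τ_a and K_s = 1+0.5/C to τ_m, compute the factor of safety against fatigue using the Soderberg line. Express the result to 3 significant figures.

0.738

C = D/d = 45.0/6.3 = 7.1429; K_W = (4C−1)/(4C−4)+0.615/C = 1.2082; K_s = 1+0.5/C = 1.0700
F_a = (F_max−F_min)/2 = 517.5 N; F_m = (F_max+F_min)/2 = 1432.5 N
τ_a = K_W·8F_aD/(πd³) = 1.2082 × 237.16 = 286.53 MPa
τ_m = K_s·8F_mD/(πd³) = 1.0700 × 656.49 = 702.44 MPa
Soderberg: 1/n_f = τ_a/S_se + τ_m/S_sy = 286.53/467 + 702.44/948 = 0.61357 + 0.74097 = 1.3545
n_f = 1/1.3545 = 0.7383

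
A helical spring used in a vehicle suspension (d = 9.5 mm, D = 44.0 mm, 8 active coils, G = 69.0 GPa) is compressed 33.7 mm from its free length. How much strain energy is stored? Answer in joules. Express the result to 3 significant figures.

58.5 J

k = Gd⁴/(8D³N_a) = (69.0×10³)(9.5⁴)/(8·44.0³·8) = 103.09 N/mm
U = ½kδ² = 0.5 × 103.09 × 33.7² = 58538 N·mm = 58.538 J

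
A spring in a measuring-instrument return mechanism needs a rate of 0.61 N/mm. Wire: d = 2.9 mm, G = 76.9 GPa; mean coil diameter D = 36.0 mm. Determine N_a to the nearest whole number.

N_a = Gd⁴/(8D³k) = (76.9×10³ × 2.9⁴)/(8 × 36.0³ × 0.61)
    = 5.43899e+06 / 227681 = 23.89 → 24 coils

24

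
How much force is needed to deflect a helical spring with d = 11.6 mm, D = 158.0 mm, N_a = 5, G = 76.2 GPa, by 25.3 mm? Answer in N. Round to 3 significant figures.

k = Gd⁴/(8D³N_a) = (76.2×10³)(11.6⁴)/(8·158.0³·5) = 8.7449 N/mm
F = k·δ = 8.7449 × 25.3 = 221.25 N

221 N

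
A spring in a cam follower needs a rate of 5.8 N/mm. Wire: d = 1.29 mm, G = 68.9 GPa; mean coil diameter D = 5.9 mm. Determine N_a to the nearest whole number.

20

N_a = Gd⁴/(8D³k) = (68.9×10³ × 1.29⁴)/(8 × 5.9³ × 5.8)
    = 190800 / 9529.59 = 20.02 → 20 coils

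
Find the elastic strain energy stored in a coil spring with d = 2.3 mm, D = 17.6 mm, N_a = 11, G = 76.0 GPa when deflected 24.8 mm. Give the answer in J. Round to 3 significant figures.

k = Gd⁴/(8D³N_a) = (76.0×10³)(2.3⁴)/(8·17.6³·11) = 4.4331 N/mm
U = ½kδ² = 0.5 × 4.4331 × 24.8² = 1363.3 N·mm = 1.3633 J

1.36 J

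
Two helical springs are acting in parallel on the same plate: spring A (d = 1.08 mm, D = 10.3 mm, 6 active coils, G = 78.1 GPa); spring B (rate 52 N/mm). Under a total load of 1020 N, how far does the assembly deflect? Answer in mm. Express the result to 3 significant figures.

18.9 mm

k_A = Gd⁴/(8D³N_a) = (78.1×10³)(1.08⁴)/(8·10.3³·6) = 2.0258 N/mm
Parallel: k_eq = 2.0258 + 52 = 54.026 N/mm
δ = F/k_eq = 1020/54.026 = 18.88 mm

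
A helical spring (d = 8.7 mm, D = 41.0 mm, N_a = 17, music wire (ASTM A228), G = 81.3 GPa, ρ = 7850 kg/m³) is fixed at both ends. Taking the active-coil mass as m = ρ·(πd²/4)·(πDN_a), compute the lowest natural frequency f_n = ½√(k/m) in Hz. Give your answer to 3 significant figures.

k = Gd⁴/(8D³N_a) = (81.3×10³)(8.7⁴)/(8·41.0³·17) = 49.691 N/mm = 49691 N/m
Wire length L = πDN_a = π·41.0·17 = 2189.7 mm
m = ρ·(πd²/4)·L = 7850 × 59.447×10⁻⁶ m² × 2.1897 m = 1.0218 kg
f_n = ½√(k/m) = 0.5·√(49691/1.0218) = 0.5·√(48629) = 110.26 Hz

110 Hz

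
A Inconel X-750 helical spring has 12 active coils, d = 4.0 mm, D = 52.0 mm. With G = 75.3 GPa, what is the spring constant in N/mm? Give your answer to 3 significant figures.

k = Gd⁴/(8D³N_a) = (75.3×10³ × 4.0⁴) / (8 × 52.0³ × 12)
  = 1.92768e+07 / 1.34984e+07 = 1.4281 N/mm

1.43 N/mm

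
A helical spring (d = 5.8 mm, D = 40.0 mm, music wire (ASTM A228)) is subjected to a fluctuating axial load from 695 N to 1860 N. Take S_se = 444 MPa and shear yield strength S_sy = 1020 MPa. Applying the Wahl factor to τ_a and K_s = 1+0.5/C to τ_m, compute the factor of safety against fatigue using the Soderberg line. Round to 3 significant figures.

C = D/d = 40.0/5.8 = 6.8966; K_W = (4C−1)/(4C−4)+0.615/C = 1.2164; K_s = 1+0.5/C = 1.0725
F_a = (F_max−F_min)/2 = 582.5 N; F_m = (F_max+F_min)/2 = 1277.5 N
τ_a = K_W·8F_aD/(πd³) = 1.2164 × 304.1 = 369.89 MPa
τ_m = K_s·8F_mD/(πd³) = 1.0725 × 666.93 = 715.28 MPa
Soderberg: 1/n_f = τ_a/S_se + τ_m/S_sy = 369.89/444 + 715.28/1020 = 0.83309 + 0.70125 = 1.5343
n_f = 1/1.5343 = 0.6517

0.652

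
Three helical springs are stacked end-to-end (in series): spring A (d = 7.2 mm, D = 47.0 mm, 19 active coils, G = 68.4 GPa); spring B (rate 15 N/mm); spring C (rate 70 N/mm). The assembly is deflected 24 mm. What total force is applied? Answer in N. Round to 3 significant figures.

144 N

k_A = Gd⁴/(8D³N_a) = (68.4×10³)(7.2⁴)/(8·47.0³·19) = 11.648 N/mm
Series: 1/k_eq = 1/11.648 + 1/15 + 1/70 = 0.1668; k_eq = 5.995 N/mm
F = k_eq·δ = 5.995·24 = 143.88 N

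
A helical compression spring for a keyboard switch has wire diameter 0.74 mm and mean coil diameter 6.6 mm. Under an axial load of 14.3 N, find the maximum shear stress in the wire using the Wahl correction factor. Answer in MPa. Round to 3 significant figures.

690 MPa

Spring index C = D/d = 6.6/0.74 = 8.9189
K_W = (4C−1)/(4C−4) + 0.615/C = 34.676/31.676 + 0.0690 = 1.1637
τ₀ = 8FD/(πd³) = 8·14.3·6.6/(π·0.74³) = 755.04/1.273 = 593.1 MPa
τ_max = K·τ₀ = 1.1637 × 593.1 = 690.16 MPa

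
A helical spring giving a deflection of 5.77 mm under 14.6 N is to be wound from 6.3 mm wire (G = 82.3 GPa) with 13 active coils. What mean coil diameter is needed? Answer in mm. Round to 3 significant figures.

79.0 mm

Required rate k = F/δ = 14.6/5.77 = 2.5303 N/mm
D = (Gd⁴/(8N_a·k))^(1/3) = (82.3×10³·6.3⁴/(8·13·2.5303))^(1/3)
  = (492665)^(1/3) = 78.9800 mm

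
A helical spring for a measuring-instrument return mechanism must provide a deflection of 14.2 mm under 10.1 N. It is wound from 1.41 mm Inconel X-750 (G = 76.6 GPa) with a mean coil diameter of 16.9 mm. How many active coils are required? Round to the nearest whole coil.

11

Required rate k = F/δ = 10.1/14.2 = 0.71127 N/mm
N_a = Gd⁴/(8D³k) = (76.6×10³ × 1.41⁴)/(8 × 16.9³ × 0.71127)
    = 302765 / 27465.2 = 11.02 → 11 coils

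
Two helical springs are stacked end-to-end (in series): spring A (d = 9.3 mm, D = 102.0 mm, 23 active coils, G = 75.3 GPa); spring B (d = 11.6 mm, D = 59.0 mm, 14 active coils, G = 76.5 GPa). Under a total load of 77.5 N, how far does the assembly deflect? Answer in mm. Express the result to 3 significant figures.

28.2 mm

k_A = Gd⁴/(8D³N_a) = (75.3×10³)(9.3⁴)/(8·102.0³·23) = 2.8848 N/mm
k_B = Gd⁴/(8D³N_a) = (76.5×10³)(11.6⁴)/(8·59.0³·14) = 60.217 N/mm
Series: 1/k_eq = 1/2.8848 + 1/60.217 = 0.36326; k_eq = 2.7529 N/mm
δ = F/k_eq = 77.5/2.7529 = 28.152 mm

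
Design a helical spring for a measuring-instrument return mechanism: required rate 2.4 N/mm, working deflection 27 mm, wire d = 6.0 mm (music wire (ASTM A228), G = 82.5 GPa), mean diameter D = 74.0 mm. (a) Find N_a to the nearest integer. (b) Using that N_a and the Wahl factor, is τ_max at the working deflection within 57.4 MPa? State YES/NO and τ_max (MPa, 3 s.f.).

N_a = Gd⁴/(8D³k) = (82.5×10³)(6.0⁴)/(8·74.0³·2.4) = 13.74 → N_a = 14
Actual rate k = Gd⁴/(8D³·14) = 2.3558 N/mm
Working load F = kδ = 2.3558·27 = 63.608 N
C = 74.0/6.0 = 12.3333; K_W = (4C−1)/(4C−4)+0.615/C = 1.1160
τ_max = K_W·8FD/(πd³) = 1.1160·55.492 = 61.931 MPa
τ_max > 57.4 MPa → exceeds allowable

(a) 14 coils; (b) NO, τ_max = 61.9 MPa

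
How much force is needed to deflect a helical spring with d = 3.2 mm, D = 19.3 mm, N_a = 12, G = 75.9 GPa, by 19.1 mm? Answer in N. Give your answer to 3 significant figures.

220 N

k = Gd⁴/(8D³N_a) = (75.9×10³)(3.2⁴)/(8·19.3³·12) = 11.532 N/mm
F = k·δ = 11.532 × 19.1 = 220.26 N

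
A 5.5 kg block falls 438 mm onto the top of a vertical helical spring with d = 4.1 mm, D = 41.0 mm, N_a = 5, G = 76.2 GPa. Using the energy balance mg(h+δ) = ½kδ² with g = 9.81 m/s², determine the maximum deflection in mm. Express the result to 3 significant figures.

85.0 mm

k = Gd⁴/(8D³N_a) = (76.2×10³)(4.1⁴)/(8·41.0³·5) = 7.8105 N/mm
W = mg = 5.5 × 9.81 = 53.955 N
½kδ² − Wδ − Wh = 0 → δ = (W + √(W² + 2kWh))/k
δ = (53.955 + √(2911.1 + 369160))/7.8105 = (53.955 + 609.98)/7.8105 = 85.005 mm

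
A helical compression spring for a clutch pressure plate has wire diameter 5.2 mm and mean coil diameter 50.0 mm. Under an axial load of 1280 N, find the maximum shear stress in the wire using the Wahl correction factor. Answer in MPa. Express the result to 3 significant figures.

Spring index C = D/d = 50.0/5.2 = 9.6154
K_W = (4C−1)/(4C−4) + 0.615/C = 37.462/34.462 + 0.0640 = 1.1510
τ₀ = 8FD/(πd³) = 8·1280·50.0/(π·5.2³) = 512000/441.73 = 1159.1 MPa
τ_max = K·τ₀ = 1.1510 × 1159.1 = 1334.1 MPa

1330 MPa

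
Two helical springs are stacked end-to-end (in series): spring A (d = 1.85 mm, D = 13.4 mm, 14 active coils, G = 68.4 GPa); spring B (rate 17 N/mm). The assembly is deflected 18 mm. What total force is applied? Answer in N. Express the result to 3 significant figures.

k_A = Gd⁴/(8D³N_a) = (68.4×10³)(1.85⁴)/(8·13.4³·14) = 2.9731 N/mm
Series: 1/k_eq = 1/2.9731 + 1/17 = 0.39517; k_eq = 2.5305 N/mm
F = k_eq·δ = 2.5305·18 = 45.55 N

45.5 N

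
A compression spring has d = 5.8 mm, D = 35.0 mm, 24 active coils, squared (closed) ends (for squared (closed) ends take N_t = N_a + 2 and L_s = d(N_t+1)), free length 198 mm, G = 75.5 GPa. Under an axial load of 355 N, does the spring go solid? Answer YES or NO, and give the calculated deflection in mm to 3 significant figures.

NO, δ = 34.2 mm

k = Gd⁴/(8D³N_a) = (75.5×10³)(5.8⁴)/(8·35.0³·24) = 10.379 N/mm
N_t = 26; L_s = 5.8·27 = 156.6 mm; δ_solid = L₀ − L_s = 198 − 156.6 = 41.4 mm
δ = F/k = 355/10.379 = 34.204 mm
δ < δ_solid → spring does not go solid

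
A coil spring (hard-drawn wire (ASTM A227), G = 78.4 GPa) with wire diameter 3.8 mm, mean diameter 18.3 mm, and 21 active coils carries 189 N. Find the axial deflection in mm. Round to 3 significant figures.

k = Gd⁴/(8D³N_a) = (78.4×10³)(3.8⁴)/(8·18.3³·21) = 15.878 N/mm
δ = F/k = 189 / 15.878 = 11.903 mm

11.9 mm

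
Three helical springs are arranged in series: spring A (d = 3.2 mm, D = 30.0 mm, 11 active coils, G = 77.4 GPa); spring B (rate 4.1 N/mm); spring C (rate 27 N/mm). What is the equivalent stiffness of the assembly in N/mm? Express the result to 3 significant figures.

k_A = Gd⁴/(8D³N_a) = (77.4×10³)(3.2⁴)/(8·30.0³·11) = 3.4158 N/mm
Series: 1/k_eq = 1/3.4158 + 1/4.1 + 1/27 = 0.5737; k_eq = 1.7431 N/mm

1.74 N/mm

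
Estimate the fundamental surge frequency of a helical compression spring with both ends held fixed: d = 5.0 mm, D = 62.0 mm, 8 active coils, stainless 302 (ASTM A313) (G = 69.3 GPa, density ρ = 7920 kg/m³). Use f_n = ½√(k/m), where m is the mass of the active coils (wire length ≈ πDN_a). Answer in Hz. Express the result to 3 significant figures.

54.1 Hz

k = Gd⁴/(8D³N_a) = (69.3×10³)(5.0⁴)/(8·62.0³·8) = 2.8396 N/mm = 2839.6 N/m
Wire length L = πDN_a = π·62.0·8 = 1558.2 mm
m = ρ·(πd²/4)·L = 7920 × 19.635×10⁻⁶ m² × 1.5582 m = 0.24232 kg
f_n = ½√(k/m) = 0.5·√(2839.6/0.24232) = 0.5·√(11718) = 54.126 Hz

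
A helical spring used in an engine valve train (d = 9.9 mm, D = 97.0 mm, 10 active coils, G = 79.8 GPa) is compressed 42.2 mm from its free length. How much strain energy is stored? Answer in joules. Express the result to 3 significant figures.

k = Gd⁴/(8D³N_a) = (79.8×10³)(9.9⁴)/(8·97.0³·10) = 10.499 N/mm
U = ½kδ² = 0.5 × 10.499 × 42.2² = 9348.3 N·mm = 9.3483 J

9.35 J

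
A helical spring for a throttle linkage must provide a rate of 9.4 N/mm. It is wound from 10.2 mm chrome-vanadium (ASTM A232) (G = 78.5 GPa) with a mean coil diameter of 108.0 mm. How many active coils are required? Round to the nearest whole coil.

N_a = Gd⁴/(8D³k) = (78.5×10³ × 10.2⁴)/(8 × 108.0³ × 9.4)
    = 8.49709e+08 / 9.47303e+07 = 8.97 → 9 coils

9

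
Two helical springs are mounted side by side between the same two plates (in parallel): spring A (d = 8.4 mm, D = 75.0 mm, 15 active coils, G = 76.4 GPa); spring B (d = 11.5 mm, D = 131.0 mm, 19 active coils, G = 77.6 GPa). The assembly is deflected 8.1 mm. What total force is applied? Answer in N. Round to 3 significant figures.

k_A = Gd⁴/(8D³N_a) = (76.4×10³)(8.4⁴)/(8·75.0³·15) = 7.5136 N/mm
k_B = Gd⁴/(8D³N_a) = (77.6×10³)(11.5⁴)/(8·131.0³·19) = 3.9719 N/mm
Parallel: k_eq = 7.5136 + 3.9719 = 11.485 N/mm
F = k_eq·δ = 11.485·8.1 = 93.032 N

93.0 N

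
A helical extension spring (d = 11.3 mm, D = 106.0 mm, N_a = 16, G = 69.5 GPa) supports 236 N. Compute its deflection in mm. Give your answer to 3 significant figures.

31.7 mm

k = Gd⁴/(8D³N_a) = (69.5×10³)(11.3⁴)/(8·106.0³·16) = 7.4331 N/mm
δ = F/k = 236 / 7.4331 = 31.75 mm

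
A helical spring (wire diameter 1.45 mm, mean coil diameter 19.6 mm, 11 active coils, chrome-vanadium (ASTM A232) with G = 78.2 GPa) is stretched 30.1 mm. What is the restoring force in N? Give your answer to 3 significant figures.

k = Gd⁴/(8D³N_a) = (78.2×10³)(1.45⁴)/(8·19.6³·11) = 0.52171 N/mm
F = k·δ = 0.52171 × 30.1 = 15.703 N

15.7 N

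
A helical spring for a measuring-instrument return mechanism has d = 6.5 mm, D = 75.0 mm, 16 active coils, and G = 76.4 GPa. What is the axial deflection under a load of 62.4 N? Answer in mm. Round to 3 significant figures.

k = Gd⁴/(8D³N_a) = (76.4×10³)(6.5⁴)/(8·75.0³·16) = 2.5255 N/mm
δ = F/k = 62.4 / 2.5255 = 24.708 mm

24.7 mm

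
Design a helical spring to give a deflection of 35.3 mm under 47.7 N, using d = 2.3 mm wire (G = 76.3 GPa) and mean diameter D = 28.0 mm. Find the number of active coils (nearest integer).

Required rate k = F/δ = 47.7/35.3 = 1.3513 N/mm
N_a = Gd⁴/(8D³k) = (76.3×10³ × 2.3⁴)/(8 × 28.0³ × 1.3513)
    = 2.13519e+06 / 237305 = 8.998 → 9 coils

9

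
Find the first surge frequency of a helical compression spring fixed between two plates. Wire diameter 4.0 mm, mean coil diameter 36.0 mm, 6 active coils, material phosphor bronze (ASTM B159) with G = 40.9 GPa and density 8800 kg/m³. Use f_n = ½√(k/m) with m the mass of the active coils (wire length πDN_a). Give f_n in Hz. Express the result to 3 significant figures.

125 Hz

k = Gd⁴/(8D³N_a) = (40.9×10³)(4.0⁴)/(8·36.0³·6) = 4.6754 N/mm = 4675.4 N/m
Wire length L = πDN_a = π·36.0·6 = 678.58 mm
m = ρ·(πd²/4)·L = 8800 × 12.566×10⁻⁶ m² × 0.67858 m = 0.075041 kg
f_n = ½√(k/m) = 0.5·√(4675.4/0.075041) = 0.5·√(62304) = 124.8 Hz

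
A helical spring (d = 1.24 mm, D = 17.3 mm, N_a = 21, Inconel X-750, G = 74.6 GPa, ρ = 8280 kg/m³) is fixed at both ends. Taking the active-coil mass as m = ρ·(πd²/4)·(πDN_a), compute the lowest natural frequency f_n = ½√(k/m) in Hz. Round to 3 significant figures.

k = Gd⁴/(8D³N_a) = (74.6×10³)(1.24⁴)/(8·17.3³·21) = 0.20276 N/mm = 202.76 N/m
Wire length L = πDN_a = π·17.3·21 = 1141.3 mm
m = ρ·(πd²/4)·L = 8280 × 1.2076×10⁻⁶ m² × 1.1413 m = 0.011412 kg
f_n = ½√(k/m) = 0.5·√(202.76/0.011412) = 0.5·√(17766) = 66.645 Hz

66.6 Hz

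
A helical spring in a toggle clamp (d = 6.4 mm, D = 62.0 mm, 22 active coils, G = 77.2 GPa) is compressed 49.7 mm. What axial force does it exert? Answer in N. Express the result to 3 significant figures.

153 N

k = Gd⁴/(8D³N_a) = (77.2×10³)(6.4⁴)/(8·62.0³·22) = 3.0878 N/mm
F = k·δ = 3.0878 × 49.7 = 153.46 N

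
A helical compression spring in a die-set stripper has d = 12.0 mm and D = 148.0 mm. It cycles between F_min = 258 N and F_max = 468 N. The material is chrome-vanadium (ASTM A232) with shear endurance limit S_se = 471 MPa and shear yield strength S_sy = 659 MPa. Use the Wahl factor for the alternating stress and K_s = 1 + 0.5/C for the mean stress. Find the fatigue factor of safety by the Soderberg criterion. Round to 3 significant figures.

5.58

C = D/d = 148.0/12.0 = 12.3333; K_W = (4C−1)/(4C−4)+0.615/C = 1.1160; K_s = 1+0.5/C = 1.0405
F_a = (F_max−F_min)/2 = 105 N; F_m = (F_max+F_min)/2 = 363 N
τ_a = K_W·8F_aD/(πd³) = 1.1160 × 22.901 = 25.558 MPa
τ_m = K_s·8F_mD/(πd³) = 1.0405 × 79.171 = 82.38 MPa
Soderberg: 1/n_f = τ_a/S_se + τ_m/S_sy = 25.558/471 + 82.38/659 = 0.05426 + 0.12501 = 0.17927
n_f = 1/0.17927 = 5.578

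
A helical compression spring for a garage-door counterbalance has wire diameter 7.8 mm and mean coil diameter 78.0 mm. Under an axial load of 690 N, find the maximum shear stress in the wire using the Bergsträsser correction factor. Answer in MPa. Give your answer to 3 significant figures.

328 MPa

Spring index C = D/d = 78.0/7.8 = 10.0000
K_B = (4C+2)/(4C−3) = 42.000/37.000 = 1.1351
τ₀ = 8FD/(πd³) = 8·690·78.0/(π·7.8³) = 430560/1490.8 = 288.8 MPa
τ_max = K·τ₀ = 1.1351 × 288.8 = 327.83 MPa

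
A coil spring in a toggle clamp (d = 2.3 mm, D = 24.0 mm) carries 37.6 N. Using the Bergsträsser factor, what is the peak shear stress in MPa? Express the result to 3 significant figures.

213 MPa

Spring index C = D/d = 24.0/2.3 = 10.4348
K_B = (4C+2)/(4C−3) = 43.739/38.739 = 1.1291
τ₀ = 8FD/(πd³) = 8·37.6·24.0/(π·2.3³) = 7219.2/38.224 = 188.87 MPa
τ_max = K·τ₀ = 1.1291 × 188.87 = 213.24 MPa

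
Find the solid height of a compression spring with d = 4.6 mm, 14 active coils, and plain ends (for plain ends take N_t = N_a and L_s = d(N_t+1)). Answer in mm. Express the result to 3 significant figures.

plain ends: N_t = N_a = 14
L_s = d·(N_t+1) = 4.6 × 15 = 69 mm

69.0 mm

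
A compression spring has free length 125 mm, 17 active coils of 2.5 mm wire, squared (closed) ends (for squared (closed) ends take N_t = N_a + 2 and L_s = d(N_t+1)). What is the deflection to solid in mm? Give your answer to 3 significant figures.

75.0 mm

N_t = 19; L_s = 2.5·20 = 50 mm
δ_solid = L₀ − L_s = 125 − 50 = 75 mm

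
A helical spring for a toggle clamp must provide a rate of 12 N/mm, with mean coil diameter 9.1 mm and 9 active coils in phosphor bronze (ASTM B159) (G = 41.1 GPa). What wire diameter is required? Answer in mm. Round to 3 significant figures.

d = (8D³N_a·k / G)^(1/4) = (8·9.1³·9·12 / (41.1×10³))^0.25
  = (15.841)^0.25 = 1.9950 mm

2.00 mm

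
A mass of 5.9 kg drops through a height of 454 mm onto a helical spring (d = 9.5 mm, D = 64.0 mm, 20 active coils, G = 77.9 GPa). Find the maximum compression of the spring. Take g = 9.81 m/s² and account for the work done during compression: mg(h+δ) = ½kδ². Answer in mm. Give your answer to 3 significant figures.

k = Gd⁴/(8D³N_a) = (77.9×10³)(9.5⁴)/(8·64.0³·20) = 15.128 N/mm
W = mg = 5.9 × 9.81 = 57.879 N
½kδ² − Wδ − Wh = 0 → δ = (W + √(W² + 2kWh))/k
δ = (57.879 + √(3350 + 795021))/15.128 = (57.879 + 893.52)/15.128 = 62.891 mm

62.9 mm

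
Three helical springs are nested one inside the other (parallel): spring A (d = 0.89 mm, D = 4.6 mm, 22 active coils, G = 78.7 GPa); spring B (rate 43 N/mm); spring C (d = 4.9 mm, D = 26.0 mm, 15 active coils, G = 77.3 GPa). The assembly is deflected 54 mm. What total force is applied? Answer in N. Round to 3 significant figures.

k_A = Gd⁴/(8D³N_a) = (78.7×10³)(0.89⁴)/(8·4.6³·22) = 2.8824 N/mm
k_C = Gd⁴/(8D³N_a) = (77.3×10³)(4.9⁴)/(8·26.0³·15) = 21.128 N/mm
Parallel: k_eq = 2.8824 + 43 + 21.128 = 67.011 N/mm
F = k_eq·δ = 67.011·54 = 3618.6 N

3620 N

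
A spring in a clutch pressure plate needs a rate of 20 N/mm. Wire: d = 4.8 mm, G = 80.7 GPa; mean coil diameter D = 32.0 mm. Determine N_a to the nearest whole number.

8

N_a = Gd⁴/(8D³k) = (80.7×10³ × 4.8⁴)/(8 × 32.0³ × 20)
    = 4.28389e+07 / 5.24288e+06 = 8.171 → 8 coils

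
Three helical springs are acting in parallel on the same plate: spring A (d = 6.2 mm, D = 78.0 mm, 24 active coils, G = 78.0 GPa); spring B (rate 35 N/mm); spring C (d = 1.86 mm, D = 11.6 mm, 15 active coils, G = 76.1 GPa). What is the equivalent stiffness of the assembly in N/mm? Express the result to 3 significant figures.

k_A = Gd⁴/(8D³N_a) = (78.0×10³)(6.2⁴)/(8·78.0³·24) = 1.265 N/mm
k_C = Gd⁴/(8D³N_a) = (76.1×10³)(1.86⁴)/(8·11.6³·15) = 4.8627 N/mm
Parallel: k_eq = 1.265 + 35 + 4.8627 = 41.128 N/mm

41.1 N/mm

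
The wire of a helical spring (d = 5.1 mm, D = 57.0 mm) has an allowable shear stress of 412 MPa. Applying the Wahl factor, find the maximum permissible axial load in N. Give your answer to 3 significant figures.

C = D/d = 57.0/5.1 = 11.1765
K_W = (4C−1)/(4C−4) + 0.615/C = 43.706/40.706 + 0.0550 = 1.1287
τ_max = K·8FD/(πd³) → F_max = τ_allow·πd³/(8DK)
F_max = 412·π·5.1³/(8·57.0·1.1287) = 1.7169e+05/514.7 = 333.58 N

334 N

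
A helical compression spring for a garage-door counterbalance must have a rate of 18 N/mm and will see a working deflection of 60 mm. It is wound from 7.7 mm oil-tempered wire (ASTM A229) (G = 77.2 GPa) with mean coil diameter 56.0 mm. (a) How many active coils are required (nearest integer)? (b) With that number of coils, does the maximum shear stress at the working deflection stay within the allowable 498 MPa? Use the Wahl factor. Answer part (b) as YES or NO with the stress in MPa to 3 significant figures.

N_a = Gd⁴/(8D³k) = (77.2×10³)(7.7⁴)/(8·56.0³·18) = 10.73 → N_a = 11
Actual rate k = Gd⁴/(8D³·11) = 17.56 N/mm
Working load F = kδ = 17.56·60 = 1053.6 N
C = 56.0/7.7 = 7.2727; K_W = (4C−1)/(4C−4)+0.615/C = 1.2041
τ_max = K_W·8FD/(πd³) = 1.2041·329.11 = 396.29 MPa
τ_max ≤ 498 MPa → acceptable

(a) 11 coils; (b) YES, τ_max = 396 MPa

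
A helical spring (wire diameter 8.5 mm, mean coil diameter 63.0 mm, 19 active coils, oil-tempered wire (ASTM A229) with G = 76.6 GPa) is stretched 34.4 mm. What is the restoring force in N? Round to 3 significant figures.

k = Gd⁴/(8D³N_a) = (76.6×10³)(8.5⁴)/(8·63.0³·19) = 10.521 N/mm
F = k·δ = 10.521 × 34.4 = 361.91 N

362 N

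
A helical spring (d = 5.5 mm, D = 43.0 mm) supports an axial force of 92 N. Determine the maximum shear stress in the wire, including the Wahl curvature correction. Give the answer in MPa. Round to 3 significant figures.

Spring index C = D/d = 43.0/5.5 = 7.8182
K_W = (4C−1)/(4C−4) + 0.615/C = 30.273/27.273 + 0.0787 = 1.1887
τ₀ = 8FD/(πd³) = 8·92·43.0/(π·5.5³) = 31648/522.68 = 60.549 MPa
τ_max = K·τ₀ = 1.1887 × 60.549 = 71.973 MPa

72.0 MPa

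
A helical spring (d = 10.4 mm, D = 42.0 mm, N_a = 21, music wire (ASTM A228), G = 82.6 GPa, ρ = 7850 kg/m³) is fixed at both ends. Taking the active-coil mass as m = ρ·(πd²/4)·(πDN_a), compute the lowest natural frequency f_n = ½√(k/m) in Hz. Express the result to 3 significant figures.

k = Gd⁴/(8D³N_a) = (82.6×10³)(10.4⁴)/(8·42.0³·21) = 77.635 N/mm = 77635 N/m
Wire length L = πDN_a = π·42.0·21 = 2770.9 mm
m = ρ·(πd²/4)·L = 7850 × 84.949×10⁻⁶ m² × 2.7709 m = 1.8478 kg
f_n = ½√(k/m) = 0.5·√(77635/1.8478) = 0.5·√(42016) = 102.49 Hz

102 Hz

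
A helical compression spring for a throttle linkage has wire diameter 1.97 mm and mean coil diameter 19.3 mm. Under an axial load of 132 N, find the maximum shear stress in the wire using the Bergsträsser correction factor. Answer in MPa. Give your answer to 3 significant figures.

Spring index C = D/d = 19.3/1.97 = 9.7970
K_B = (4C+2)/(4C−3) = 41.188/36.188 = 1.1382
τ₀ = 8FD/(πd³) = 8·132·19.3/(π·1.97³) = 20380.8/24.019 = 848.54 MPa
τ_max = K·τ₀ = 1.1382 × 848.54 = 965.78 MPa

966 MPa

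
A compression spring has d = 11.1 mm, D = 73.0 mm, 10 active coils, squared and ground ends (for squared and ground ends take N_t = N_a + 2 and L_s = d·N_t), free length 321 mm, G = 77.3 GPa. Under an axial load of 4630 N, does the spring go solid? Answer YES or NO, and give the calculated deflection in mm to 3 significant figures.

k = Gd⁴/(8D³N_a) = (77.3×10³)(11.1⁴)/(8·73.0³·10) = 37.706 N/mm
N_t = 12; L_s = 11.1·12 = 133.2 mm; δ_solid = L₀ − L_s = 321 − 133.2 = 187.8 mm
δ = F/k = 4630/37.706 = 122.79 mm
δ < δ_solid → spring does not go solid

NO, δ = 123 mm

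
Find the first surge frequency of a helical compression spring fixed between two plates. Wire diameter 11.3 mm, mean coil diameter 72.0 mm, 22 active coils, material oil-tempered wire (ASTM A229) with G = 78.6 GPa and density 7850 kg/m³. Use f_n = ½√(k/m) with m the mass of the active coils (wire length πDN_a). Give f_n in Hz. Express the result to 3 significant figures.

35.3 Hz

k = Gd⁴/(8D³N_a) = (78.6×10³)(11.3⁴)/(8·72.0³·22) = 19.509 N/mm = 19509 N/m
Wire length L = πDN_a = π·72.0·22 = 4976.3 mm
m = ρ·(πd²/4)·L = 7850 × 100.29×10⁻⁶ m² × 4.9763 m = 3.9176 kg
f_n = ½√(k/m) = 0.5·√(19509/3.9176) = 0.5·√(4979.7) = 35.284 Hz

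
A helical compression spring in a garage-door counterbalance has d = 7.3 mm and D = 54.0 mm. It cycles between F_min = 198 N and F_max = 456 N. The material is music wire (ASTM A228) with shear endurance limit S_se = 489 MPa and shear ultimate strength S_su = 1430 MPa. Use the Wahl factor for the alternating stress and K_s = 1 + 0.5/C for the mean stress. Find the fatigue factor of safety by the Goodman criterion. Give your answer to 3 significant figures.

C = D/d = 54.0/7.3 = 7.3973; K_W = (4C−1)/(4C−4)+0.615/C = 1.2004; K_s = 1+0.5/C = 1.0676
F_a = (F_max−F_min)/2 = 129 N; F_m = (F_max+F_min)/2 = 327 N
τ_a = K_W·8F_aD/(πd³) = 1.2004 × 45.599 = 54.736 MPa
τ_m = K_s·8F_mD/(πd³) = 1.0676 × 115.59 = 123.4 MPa
Goodman: 1/n_f = τ_a/S_se + τ_m/S_su = 54.736/489 + 123.4/1430 = 0.11193 + 0.08629 = 0.19823
n_f = 1/0.19823 = 5.045

5.04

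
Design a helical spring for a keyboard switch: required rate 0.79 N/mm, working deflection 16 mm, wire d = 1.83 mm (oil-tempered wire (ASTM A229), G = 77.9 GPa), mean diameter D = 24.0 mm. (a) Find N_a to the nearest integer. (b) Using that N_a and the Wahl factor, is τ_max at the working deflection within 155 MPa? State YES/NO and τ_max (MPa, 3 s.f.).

N_a = Gd⁴/(8D³k) = (77.9×10³)(1.83⁴)/(8·24.0³·0.79) = 10 → N_a = 10
Actual rate k = Gd⁴/(8D³·10) = 0.78998 N/mm
Working load F = kδ = 0.78998·16 = 12.64 N
C = 24.0/1.83 = 13.1148; K_W = (4C−1)/(4C−4)+0.615/C = 1.1088
τ_max = K_W·8FD/(πd³) = 1.1088·126.05 = 139.76 MPa
τ_max ≤ 155 MPa → acceptable

(a) 10 coils; (b) YES, τ_max = 140 MPa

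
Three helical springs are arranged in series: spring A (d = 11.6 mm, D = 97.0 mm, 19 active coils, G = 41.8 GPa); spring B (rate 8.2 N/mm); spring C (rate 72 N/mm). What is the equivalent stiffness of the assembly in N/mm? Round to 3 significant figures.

3.13 N/mm

k_A = Gd⁴/(8D³N_a) = (41.8×10³)(11.6⁴)/(8·97.0³·19) = 5.4557 N/mm
Series: 1/k_eq = 1/5.4557 + 1/8.2 + 1/72 = 0.31914; k_eq = 3.1335 N/mm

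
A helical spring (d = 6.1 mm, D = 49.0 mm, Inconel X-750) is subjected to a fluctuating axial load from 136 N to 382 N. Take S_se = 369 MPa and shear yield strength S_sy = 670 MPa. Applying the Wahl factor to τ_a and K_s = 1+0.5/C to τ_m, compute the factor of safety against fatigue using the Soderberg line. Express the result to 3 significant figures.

C = D/d = 49.0/6.1 = 8.0328; K_W = (4C−1)/(4C−4)+0.615/C = 1.1832; K_s = 1+0.5/C = 1.0622
F_a = (F_max−F_min)/2 = 123 N; F_m = (F_max+F_min)/2 = 259 N
τ_a = K_W·8F_aD/(πd³) = 1.1832 × 67.616 = 80.004 MPa
τ_m = K_s·8F_mD/(πd³) = 1.0622 × 142.38 = 151.24 MPa
Soderberg: 1/n_f = τ_a/S_se + τ_m/S_sy = 80.004/369 + 151.24/670 = 0.21681 + 0.22573 = 0.44255
n_f = 1/0.44255 = 2.26

2.26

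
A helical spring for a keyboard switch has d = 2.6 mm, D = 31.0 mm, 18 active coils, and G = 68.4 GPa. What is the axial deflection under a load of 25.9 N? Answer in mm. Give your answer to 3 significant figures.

k = Gd⁴/(8D³N_a) = (68.4×10³)(2.6⁴)/(8·31.0³·18) = 0.72862 N/mm
δ = F/k = 25.9 / 0.72862 = 35.547 mm

35.5 mm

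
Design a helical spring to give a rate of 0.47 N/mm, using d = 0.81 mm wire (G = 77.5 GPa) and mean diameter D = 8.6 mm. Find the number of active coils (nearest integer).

14

N_a = Gd⁴/(8D³k) = (77.5×10³ × 0.81⁴)/(8 × 8.6³ × 0.47)
    = 33361.2 / 2391.57 = 13.95 → 14 coils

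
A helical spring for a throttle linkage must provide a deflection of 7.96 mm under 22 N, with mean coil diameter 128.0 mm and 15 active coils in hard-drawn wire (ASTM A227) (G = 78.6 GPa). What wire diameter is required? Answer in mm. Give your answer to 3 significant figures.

Required rate k = F/δ = 22/7.96 = 2.7638 N/mm
d = (8D³N_a·k / G)^(1/4) = (8·128.0³·15·2.7638 / (78.6×10³))^0.25
  = (8849.1)^0.25 = 9.6989 mm

9.70 mm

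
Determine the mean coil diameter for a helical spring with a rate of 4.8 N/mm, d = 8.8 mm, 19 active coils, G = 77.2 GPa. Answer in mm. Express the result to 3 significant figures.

D = (Gd⁴/(8N_a·k))^(1/3) = (77.2×10³·8.8⁴/(8·19·4.8))^(1/3)
  = (634546)^(1/3) = 85.9319 mm

85.9 mm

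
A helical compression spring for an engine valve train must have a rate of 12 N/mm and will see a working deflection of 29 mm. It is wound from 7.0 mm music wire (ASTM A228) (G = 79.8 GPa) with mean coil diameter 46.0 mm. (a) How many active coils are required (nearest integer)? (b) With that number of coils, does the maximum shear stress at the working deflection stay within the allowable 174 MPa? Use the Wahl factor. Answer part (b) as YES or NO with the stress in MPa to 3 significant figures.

(a) 21 coils; (b) YES, τ_max = 143 MPa

N_a = Gd⁴/(8D³k) = (79.8×10³)(7.0⁴)/(8·46.0³·12) = 20.5 → N_a = 21
Actual rate k = Gd⁴/(8D³·21) = 11.717 N/mm
Working load F = kδ = 11.717·29 = 339.79 N
C = 46.0/7.0 = 6.5714; K_W = (4C−1)/(4C−4)+0.615/C = 1.2282
τ_max = K_W·8FD/(πd³) = 1.2282·116.04 = 142.52 MPa
τ_max ≤ 174 MPa → acceptable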